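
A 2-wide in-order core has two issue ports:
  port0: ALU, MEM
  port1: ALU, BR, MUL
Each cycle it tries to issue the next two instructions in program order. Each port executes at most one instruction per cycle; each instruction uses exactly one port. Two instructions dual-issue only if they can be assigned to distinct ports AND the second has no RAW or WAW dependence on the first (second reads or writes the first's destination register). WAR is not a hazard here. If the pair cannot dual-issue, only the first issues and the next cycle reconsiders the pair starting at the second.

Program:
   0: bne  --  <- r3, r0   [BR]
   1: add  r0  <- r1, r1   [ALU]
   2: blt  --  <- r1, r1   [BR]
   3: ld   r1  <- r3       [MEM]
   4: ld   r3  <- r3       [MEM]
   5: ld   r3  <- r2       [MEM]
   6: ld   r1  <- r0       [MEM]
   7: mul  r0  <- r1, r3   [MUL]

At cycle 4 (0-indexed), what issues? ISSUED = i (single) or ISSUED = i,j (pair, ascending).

ISSUED = 6

#0 head=0: bne.BR+add.ALU i0,i1 dual
#1 head=2: blt.BR+ld.MEM i2,i3 dual
#2 head=4: ld.MEM i4 no-port MEM/MEM
#3 head=5: ld.MEM i5 no-port MEM/MEM
#4 head=6: ld.MEM i6 RAW r1
#5 head=7: mul.MUL i7 tail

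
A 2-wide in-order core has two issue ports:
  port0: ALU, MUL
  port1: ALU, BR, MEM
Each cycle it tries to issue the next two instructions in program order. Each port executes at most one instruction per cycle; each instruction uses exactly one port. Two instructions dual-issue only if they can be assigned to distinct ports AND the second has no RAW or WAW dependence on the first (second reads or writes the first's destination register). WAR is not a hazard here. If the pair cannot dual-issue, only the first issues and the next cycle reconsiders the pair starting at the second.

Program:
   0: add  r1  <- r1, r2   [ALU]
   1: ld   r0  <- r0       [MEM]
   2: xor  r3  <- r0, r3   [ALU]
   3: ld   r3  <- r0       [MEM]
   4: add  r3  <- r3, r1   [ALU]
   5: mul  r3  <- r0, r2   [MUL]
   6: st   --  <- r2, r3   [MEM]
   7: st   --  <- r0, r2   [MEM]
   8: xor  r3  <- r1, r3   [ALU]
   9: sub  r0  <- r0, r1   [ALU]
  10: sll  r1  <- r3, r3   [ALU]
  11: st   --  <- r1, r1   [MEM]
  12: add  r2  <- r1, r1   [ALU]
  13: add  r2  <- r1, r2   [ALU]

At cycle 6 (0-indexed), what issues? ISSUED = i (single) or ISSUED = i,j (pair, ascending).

  cy0 -> i0+i1 (add;ld) pair
  cy1 -> i2 (xor) WAW r3
  cy2 -> i3 (ld) RAW+WAW r3
  cy3 -> i4 (add) WAW r3
  cy4 -> i5 (mul) RAW r3
  cy5 -> i6 (st) no-port MEM/MEM
  cy6 -> i7+i8 (st;xor) pair
  cy7 -> i9+i10 (sub;sll) pair
  cy8 -> i11+i12 (st;add) pair
  cy9 -> i13 (add) tail

ISSUED = 7,8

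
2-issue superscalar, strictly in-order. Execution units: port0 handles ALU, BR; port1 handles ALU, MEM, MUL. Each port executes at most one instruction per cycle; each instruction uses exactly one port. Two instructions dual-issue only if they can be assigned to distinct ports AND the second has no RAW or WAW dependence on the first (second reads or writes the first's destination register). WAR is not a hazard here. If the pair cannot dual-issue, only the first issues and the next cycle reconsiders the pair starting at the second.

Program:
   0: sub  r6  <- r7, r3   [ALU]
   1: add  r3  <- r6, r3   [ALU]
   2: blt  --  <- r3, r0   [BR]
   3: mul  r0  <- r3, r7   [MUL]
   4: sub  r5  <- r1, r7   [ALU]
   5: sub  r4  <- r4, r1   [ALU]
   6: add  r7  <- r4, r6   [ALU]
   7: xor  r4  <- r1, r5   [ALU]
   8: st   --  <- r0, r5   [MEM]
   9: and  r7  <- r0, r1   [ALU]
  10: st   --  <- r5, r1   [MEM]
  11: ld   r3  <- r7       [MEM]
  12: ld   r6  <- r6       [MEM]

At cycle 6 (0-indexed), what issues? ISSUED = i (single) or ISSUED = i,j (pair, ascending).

  cy0 -> i0 (sub.ALU) RAW r6
  cy1 -> i1 (add.ALU) RAW r3
  cy2 -> i2+i3 (blt.BR;mul.MUL) pair
  cy3 -> i4+i5 (sub.ALU;sub.ALU) pair
  cy4 -> i6+i7 (add.ALU;xor.ALU) pair
  cy5 -> i8+i9 (st.MEM;and.ALU) pair
  cy6 -> i10 (st.MEM) no-port MEM/MEM
  cy7 -> i11 (ld.MEM) no-port MEM/MEM
  cy8 -> i12 (ld.MEM) tail

ISSUED = 10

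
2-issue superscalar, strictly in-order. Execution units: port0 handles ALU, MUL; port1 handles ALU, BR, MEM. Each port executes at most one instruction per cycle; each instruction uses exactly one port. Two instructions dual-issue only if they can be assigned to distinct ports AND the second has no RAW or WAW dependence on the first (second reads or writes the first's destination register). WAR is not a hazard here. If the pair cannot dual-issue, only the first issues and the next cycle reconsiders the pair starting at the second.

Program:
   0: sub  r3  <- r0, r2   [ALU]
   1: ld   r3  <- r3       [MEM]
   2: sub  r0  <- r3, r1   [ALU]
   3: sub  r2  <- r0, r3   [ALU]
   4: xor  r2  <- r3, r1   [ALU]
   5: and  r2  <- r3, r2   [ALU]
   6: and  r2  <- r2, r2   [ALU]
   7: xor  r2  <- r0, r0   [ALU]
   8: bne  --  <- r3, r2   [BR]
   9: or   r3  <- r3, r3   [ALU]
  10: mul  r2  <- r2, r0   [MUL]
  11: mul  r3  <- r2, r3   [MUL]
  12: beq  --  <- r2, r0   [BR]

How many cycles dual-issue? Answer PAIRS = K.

#0 head=0: sub i0 RAW+WAW r3
#1 head=1: ld i1 RAW r3
#2 head=2: sub i2 RAW r0
#3 head=3: sub i3 WAW r2
#4 head=4: xor i4 RAW+WAW r2
#5 head=5: and i5 RAW+WAW r2
#6 head=6: and i6 WAW r2
#7 head=7: xor i7 RAW r2
#8 head=8: bne/or i8/i9 dual
#9 head=10: mul i10 no-port MUL/MUL
#10 head=11: mul/beq i11/i12 dual

PAIRS = 2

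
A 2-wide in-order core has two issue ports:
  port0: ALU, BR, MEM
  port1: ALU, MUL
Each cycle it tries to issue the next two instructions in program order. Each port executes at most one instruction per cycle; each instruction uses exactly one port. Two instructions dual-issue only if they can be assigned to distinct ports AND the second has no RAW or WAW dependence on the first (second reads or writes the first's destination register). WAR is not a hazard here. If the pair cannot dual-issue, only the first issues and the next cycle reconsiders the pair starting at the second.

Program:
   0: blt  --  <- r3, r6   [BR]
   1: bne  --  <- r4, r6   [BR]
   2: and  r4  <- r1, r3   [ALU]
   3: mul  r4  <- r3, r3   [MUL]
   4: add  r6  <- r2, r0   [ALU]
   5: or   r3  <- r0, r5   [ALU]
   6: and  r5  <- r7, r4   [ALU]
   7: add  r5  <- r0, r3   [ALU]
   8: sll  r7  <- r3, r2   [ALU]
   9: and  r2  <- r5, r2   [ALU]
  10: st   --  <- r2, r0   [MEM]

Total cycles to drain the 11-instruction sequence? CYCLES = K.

t=0 i0:blt.BR ; no-port BR/BR
t=1 i1+i2:bne.BR;and.ALU ; pair
t=2 i3+i4:mul.MUL;add.ALU ; pair
t=3 i5+i6:or.ALU;and.ALU ; pair
t=4 i7+i8:add.ALU;sll.ALU ; pair
t=5 i9:and.ALU ; RAW r2
t=6 i10:st.MEM ; tail

CYCLES = 7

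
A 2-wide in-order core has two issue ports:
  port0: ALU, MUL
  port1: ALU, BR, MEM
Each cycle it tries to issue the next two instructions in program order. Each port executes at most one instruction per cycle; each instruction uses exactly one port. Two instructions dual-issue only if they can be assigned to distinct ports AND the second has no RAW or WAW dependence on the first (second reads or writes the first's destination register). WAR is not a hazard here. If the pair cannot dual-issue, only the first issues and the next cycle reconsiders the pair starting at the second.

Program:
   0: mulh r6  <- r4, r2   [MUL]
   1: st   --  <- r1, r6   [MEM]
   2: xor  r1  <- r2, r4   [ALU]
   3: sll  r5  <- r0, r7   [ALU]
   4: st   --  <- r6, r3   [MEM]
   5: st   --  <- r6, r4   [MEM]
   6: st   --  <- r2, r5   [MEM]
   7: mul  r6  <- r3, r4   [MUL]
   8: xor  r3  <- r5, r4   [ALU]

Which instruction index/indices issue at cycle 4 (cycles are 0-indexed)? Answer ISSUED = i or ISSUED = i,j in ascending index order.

0. mulh.MUL @i0  | RAW r6
1. st.MEM;xor.ALU @i1+i2  | dual
2. sll.ALU;st.MEM @i3+i4  | dual
3. st.MEM @i5  | no-port MEM/MEM
4. st.MEM;mul.MUL @i6+i7  | dual
5. xor.ALU @i8  | tail

ISSUED = 6,7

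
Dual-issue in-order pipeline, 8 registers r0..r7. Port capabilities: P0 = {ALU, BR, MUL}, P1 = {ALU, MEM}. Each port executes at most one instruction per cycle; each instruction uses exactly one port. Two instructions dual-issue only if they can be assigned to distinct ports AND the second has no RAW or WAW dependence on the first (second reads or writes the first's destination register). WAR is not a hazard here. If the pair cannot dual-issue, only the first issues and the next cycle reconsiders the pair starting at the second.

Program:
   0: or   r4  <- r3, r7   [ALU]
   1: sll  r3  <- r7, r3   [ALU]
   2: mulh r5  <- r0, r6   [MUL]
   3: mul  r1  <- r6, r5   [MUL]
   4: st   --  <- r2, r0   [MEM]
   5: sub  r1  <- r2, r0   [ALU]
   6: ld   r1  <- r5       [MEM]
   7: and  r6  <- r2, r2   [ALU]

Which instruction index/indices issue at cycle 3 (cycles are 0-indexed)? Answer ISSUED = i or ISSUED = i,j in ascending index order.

0. or+sll @i0&i1  | dual
1. mulh @i2  | no-port MUL/MUL
2. mul+st @i3&i4  | dual
3. sub @i5  | WAW r1
4. ld+and @i6&i7  | dual

ISSUED = 5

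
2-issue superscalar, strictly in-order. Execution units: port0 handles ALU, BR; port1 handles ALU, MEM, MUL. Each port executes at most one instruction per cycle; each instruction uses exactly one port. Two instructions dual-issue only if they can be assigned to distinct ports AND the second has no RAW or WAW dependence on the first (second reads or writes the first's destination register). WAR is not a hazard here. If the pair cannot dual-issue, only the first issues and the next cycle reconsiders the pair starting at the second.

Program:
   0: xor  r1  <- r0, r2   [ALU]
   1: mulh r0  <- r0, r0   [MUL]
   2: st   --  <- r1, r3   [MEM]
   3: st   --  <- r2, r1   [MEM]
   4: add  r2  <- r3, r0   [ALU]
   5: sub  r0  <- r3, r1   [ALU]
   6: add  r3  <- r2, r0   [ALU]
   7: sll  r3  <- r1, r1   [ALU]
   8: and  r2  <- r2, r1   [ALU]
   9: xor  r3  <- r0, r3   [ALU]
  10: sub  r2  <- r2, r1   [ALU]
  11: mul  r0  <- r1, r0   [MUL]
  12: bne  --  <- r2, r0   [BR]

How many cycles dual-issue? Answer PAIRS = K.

PAIRS = 4

c0: i0+i1 xor.ALU;mulh.MUL  2-wide
c1: i2 st.MEM  no-port MEM/MEM
c2: i3+i4 st.MEM;add.ALU  2-wide
c3: i5 sub.ALU  RAW r0
c4: i6 add.ALU  WAW r3
c5: i7+i8 sll.ALU;and.ALU  2-wide
c6: i9+i10 xor.ALU;sub.ALU  2-wide
c7: i11 mul.MUL  RAW r0
c8: i12 bne.BR  tail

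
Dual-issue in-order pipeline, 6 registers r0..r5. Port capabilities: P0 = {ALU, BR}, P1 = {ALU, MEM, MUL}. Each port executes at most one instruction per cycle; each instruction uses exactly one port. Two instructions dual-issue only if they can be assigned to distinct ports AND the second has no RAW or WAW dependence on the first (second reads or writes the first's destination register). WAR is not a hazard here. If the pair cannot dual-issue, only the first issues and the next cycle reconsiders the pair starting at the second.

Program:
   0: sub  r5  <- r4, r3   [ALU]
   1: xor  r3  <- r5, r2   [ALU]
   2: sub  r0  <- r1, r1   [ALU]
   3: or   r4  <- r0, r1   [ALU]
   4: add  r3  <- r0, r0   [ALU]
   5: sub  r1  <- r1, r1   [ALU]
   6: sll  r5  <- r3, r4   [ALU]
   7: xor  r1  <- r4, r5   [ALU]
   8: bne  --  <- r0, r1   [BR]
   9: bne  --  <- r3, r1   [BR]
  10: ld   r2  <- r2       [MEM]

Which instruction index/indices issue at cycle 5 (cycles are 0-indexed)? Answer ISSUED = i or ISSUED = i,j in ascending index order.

0. sub @i0  | RAW r5
1. xor+sub @i1/i2  | pair
2. or+add @i3/i4  | pair
3. sub+sll @i5/i6  | pair
4. xor @i7  | RAW r1
5. bne @i8  | no-port BR/BR
6. bne+ld @i9/i10  | pair

ISSUED = 8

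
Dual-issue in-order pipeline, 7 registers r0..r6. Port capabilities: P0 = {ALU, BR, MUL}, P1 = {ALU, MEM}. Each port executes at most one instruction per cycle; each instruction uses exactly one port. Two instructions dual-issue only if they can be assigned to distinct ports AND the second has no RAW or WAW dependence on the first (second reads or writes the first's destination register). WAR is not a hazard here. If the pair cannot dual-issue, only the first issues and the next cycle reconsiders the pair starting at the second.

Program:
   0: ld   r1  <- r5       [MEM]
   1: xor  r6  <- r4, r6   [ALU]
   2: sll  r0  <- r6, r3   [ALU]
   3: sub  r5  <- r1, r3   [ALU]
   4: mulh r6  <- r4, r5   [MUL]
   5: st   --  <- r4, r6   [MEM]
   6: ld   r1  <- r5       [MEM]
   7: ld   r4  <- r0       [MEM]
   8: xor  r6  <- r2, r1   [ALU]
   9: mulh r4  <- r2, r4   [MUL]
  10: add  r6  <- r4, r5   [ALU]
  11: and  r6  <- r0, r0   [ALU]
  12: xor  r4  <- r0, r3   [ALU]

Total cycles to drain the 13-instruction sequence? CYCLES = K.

CYCLES = 9

c0: i0,i1 ld;xor  pair
c1: i2,i3 sll;sub  pair
c2: i4 mulh  RAW r6
c3: i5 st  no-port MEM/MEM
c4: i6 ld  no-port MEM/MEM
c5: i7,i8 ld;xor  pair
c6: i9 mulh  RAW r4
c7: i10 add  WAW r6
c8: i11,i12 and;xor  pair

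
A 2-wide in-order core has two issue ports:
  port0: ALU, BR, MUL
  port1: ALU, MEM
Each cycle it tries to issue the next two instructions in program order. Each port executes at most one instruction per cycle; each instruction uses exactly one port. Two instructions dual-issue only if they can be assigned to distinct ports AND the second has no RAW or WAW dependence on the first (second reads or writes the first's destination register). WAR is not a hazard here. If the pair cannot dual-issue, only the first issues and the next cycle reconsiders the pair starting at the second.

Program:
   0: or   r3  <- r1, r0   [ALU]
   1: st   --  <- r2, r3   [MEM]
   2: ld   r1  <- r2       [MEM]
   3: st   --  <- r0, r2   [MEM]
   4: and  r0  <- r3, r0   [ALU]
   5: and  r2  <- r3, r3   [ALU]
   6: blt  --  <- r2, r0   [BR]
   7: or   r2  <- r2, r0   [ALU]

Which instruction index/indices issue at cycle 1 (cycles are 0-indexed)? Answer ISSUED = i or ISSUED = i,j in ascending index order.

[0] i0  or.ALU  -- RAW r3
[1] i1  st.MEM  -- no-port MEM/MEM
[2] i2  ld.MEM  -- no-port MEM/MEM
[3] i3&i4  st.MEM and.ALU  -- pair
[4] i5  and.ALU  -- RAW r2
[5] i6&i7  blt.BR or.ALU  -- pair

ISSUED = 1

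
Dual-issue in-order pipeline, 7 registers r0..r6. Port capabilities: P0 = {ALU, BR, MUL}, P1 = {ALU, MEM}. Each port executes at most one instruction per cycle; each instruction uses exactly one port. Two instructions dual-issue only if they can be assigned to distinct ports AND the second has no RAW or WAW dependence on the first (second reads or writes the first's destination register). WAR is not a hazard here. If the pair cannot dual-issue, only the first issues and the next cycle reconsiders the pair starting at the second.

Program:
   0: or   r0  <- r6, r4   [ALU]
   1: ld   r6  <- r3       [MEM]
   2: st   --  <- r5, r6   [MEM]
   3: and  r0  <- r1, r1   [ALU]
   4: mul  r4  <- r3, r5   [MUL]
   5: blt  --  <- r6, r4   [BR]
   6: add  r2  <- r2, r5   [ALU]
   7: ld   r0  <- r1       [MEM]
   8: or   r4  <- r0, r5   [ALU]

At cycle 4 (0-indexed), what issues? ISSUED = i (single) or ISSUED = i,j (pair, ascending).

ISSUED = 7

0. or.ALU+ld.MEM @i0+i1  | 2-wide
1. st.MEM+and.ALU @i2+i3  | 2-wide
2. mul.MUL @i4  | no-port MUL/BR
3. blt.BR+add.ALU @i5+i6  | 2-wide
4. ld.MEM @i7  | RAW r0
5. or.ALU @i8  | tail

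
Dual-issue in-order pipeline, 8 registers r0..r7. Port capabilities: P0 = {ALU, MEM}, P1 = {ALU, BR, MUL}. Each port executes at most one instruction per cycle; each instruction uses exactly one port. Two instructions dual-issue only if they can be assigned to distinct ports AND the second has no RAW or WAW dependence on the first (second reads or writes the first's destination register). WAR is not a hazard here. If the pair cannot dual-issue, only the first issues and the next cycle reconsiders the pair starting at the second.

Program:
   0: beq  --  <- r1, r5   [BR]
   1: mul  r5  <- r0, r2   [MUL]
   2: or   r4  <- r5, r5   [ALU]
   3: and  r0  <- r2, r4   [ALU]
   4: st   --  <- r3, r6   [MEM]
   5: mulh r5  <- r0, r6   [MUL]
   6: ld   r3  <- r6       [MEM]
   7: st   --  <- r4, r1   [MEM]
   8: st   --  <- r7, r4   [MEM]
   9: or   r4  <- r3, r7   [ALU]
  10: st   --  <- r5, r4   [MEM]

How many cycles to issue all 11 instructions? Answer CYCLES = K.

  cy0 -> i0 (beq.BR) no-port BR/MUL
  cy1 -> i1 (mul.MUL) RAW r5
  cy2 -> i2 (or.ALU) RAW r4
  cy3 -> i3/i4 (and.ALU+st.MEM) dual
  cy4 -> i5/i6 (mulh.MUL+ld.MEM) dual
  cy5 -> i7 (st.MEM) no-port MEM/MEM
  cy6 -> i8/i9 (st.MEM+or.ALU) dual
  cy7 -> i10 (st.MEM) tail

CYCLES = 8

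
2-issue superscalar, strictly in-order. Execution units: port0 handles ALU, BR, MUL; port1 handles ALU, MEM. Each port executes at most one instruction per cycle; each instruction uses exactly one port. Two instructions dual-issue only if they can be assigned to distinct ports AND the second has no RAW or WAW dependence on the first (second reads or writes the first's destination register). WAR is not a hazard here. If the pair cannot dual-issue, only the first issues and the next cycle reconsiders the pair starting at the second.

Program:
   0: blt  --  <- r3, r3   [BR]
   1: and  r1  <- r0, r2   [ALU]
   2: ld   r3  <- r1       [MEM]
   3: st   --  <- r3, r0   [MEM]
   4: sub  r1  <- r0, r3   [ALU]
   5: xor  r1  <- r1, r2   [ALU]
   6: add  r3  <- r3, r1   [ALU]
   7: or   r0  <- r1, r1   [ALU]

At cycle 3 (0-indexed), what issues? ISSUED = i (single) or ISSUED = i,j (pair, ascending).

t=0 i0,i1:blt.BR+and.ALU ; 2-wide
t=1 i2:ld.MEM ; no-port MEM/MEM
t=2 i3,i4:st.MEM+sub.ALU ; 2-wide
t=3 i5:xor.ALU ; RAW r1
t=4 i6,i7:add.ALU+or.ALU ; 2-wide

ISSUED = 5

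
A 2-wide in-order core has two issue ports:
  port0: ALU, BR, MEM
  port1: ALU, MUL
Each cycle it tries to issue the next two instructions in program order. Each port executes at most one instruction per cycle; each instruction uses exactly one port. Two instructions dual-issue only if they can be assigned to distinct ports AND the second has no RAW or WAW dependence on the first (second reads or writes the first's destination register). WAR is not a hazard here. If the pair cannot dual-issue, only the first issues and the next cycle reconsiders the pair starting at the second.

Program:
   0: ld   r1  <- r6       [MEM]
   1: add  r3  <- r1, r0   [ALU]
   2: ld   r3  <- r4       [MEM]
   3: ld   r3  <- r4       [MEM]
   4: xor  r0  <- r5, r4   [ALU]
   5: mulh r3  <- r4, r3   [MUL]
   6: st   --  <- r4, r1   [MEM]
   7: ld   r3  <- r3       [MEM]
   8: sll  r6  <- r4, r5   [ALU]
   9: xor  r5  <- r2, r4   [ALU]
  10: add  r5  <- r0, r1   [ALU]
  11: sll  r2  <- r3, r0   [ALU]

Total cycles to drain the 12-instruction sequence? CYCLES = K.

c0: i0 ld.MEM  RAW r1
c1: i1 add.ALU  WAW r3
c2: i2 ld.MEM  no-port MEM/MEM
c3: i3&i4 ld.MEM xor.ALU  2-wide
c4: i5&i6 mulh.MUL st.MEM  2-wide
c5: i7&i8 ld.MEM sll.ALU  2-wide
c6: i9 xor.ALU  WAW r5
c7: i10&i11 add.ALU sll.ALU  2-wide

CYCLES = 8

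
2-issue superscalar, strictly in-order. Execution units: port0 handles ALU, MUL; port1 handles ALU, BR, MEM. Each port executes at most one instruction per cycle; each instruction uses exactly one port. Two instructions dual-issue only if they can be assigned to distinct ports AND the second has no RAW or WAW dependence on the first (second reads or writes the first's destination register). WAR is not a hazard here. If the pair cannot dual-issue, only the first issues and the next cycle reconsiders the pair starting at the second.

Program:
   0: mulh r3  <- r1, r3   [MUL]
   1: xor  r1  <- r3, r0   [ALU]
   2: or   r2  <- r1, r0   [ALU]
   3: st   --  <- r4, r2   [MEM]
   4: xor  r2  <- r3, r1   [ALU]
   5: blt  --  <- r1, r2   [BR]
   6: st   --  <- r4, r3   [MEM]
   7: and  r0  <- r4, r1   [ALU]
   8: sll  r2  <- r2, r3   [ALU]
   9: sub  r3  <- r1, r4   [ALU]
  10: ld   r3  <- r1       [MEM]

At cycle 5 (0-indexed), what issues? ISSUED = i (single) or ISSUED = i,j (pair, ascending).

ISSUED = 6,7

t=0 i0:mulh.MUL ; RAW r3
t=1 i1:xor.ALU ; RAW r1
t=2 i2:or.ALU ; RAW r2
t=3 i3/i4:st.MEM xor.ALU ; pair
t=4 i5:blt.BR ; no-port BR/MEM
t=5 i6/i7:st.MEM and.ALU ; pair
t=6 i8/i9:sll.ALU sub.ALU ; pair
t=7 i10:ld.MEM ; tail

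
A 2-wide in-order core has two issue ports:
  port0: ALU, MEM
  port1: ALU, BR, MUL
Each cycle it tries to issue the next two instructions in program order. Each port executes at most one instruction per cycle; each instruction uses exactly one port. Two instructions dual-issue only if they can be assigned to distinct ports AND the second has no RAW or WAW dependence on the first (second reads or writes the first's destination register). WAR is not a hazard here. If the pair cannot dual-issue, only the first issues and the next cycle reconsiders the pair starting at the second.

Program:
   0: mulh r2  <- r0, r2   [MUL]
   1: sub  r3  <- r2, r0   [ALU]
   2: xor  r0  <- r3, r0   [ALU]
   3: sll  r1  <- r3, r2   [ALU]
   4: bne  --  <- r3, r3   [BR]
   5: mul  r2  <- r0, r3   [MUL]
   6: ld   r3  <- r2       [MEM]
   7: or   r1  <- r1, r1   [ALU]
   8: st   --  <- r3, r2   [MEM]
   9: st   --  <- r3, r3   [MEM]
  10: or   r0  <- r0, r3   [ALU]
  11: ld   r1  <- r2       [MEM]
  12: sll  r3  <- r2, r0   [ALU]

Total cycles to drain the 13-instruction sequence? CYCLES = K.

CYCLES = 9

  cy0 -> i0 (mulh) RAW r2
  cy1 -> i1 (sub) RAW r3
  cy2 -> i2+i3 (xor sll) pair
  cy3 -> i4 (bne) no-port BR/MUL
  cy4 -> i5 (mul) RAW r2
  cy5 -> i6+i7 (ld or) pair
  cy6 -> i8 (st) no-port MEM/MEM
  cy7 -> i9+i10 (st or) pair
  cy8 -> i11+i12 (ld sll) pair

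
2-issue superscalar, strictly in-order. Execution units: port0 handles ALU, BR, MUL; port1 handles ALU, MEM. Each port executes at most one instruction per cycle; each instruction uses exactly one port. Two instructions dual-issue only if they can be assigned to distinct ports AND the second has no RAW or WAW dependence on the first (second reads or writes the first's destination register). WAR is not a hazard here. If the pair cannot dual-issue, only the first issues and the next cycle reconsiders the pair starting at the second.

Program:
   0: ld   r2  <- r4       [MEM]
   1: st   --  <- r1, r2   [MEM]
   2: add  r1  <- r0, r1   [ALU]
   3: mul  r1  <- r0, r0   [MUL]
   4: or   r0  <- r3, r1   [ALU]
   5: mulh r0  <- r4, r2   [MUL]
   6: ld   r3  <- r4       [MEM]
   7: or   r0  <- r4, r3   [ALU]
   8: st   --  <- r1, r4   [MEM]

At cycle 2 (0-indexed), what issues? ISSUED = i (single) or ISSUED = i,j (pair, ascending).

ISSUED = 3

#0 head=0: ld.MEM i0 no-port MEM/MEM
#1 head=1: st.MEM+add.ALU i1/i2 2-wide
#2 head=3: mul.MUL i3 RAW r1
#3 head=4: or.ALU i4 WAW r0
#4 head=5: mulh.MUL+ld.MEM i5/i6 2-wide
#5 head=7: or.ALU+st.MEM i7/i8 2-wide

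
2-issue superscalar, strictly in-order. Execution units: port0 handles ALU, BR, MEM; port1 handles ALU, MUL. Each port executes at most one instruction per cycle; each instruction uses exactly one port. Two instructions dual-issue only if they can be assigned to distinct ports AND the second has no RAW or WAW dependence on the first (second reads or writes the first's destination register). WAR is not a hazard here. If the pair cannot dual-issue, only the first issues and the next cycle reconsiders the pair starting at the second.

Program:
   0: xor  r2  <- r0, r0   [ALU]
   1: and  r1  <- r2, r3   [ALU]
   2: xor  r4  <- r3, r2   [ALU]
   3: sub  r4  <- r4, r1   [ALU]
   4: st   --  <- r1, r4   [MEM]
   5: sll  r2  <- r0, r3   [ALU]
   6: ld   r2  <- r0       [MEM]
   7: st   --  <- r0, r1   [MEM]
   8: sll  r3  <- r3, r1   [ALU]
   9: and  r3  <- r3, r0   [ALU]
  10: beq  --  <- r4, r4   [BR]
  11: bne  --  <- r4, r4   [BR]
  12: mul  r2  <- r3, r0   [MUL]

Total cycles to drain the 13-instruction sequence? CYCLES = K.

c0: i0 xor.ALU  RAW r2
c1: i1/i2 and.ALU/xor.ALU  dual
c2: i3 sub.ALU  RAW r4
c3: i4/i5 st.MEM/sll.ALU  dual
c4: i6 ld.MEM  no-port MEM/MEM
c5: i7/i8 st.MEM/sll.ALU  dual
c6: i9/i10 and.ALU/beq.BR  dual
c7: i11/i12 bne.BR/mul.MUL  dual

CYCLES = 8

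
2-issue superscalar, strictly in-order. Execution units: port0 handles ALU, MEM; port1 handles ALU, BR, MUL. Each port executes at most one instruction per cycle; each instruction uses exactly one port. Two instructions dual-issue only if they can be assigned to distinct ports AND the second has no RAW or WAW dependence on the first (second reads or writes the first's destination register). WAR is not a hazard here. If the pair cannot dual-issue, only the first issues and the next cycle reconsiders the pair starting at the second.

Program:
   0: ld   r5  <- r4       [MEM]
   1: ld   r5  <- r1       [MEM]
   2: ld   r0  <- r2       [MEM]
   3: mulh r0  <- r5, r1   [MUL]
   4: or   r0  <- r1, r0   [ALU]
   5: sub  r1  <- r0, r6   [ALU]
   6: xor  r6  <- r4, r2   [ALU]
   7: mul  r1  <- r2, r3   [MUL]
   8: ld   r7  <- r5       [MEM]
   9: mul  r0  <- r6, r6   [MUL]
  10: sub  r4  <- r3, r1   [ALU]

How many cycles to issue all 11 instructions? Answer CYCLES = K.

  cy0 -> i0 (ld) no-port MEM/MEM
  cy1 -> i1 (ld) no-port MEM/MEM
  cy2 -> i2 (ld) WAW r0
  cy3 -> i3 (mulh) RAW+WAW r0
  cy4 -> i4 (or) RAW r0
  cy5 -> i5+i6 (sub+xor) 2-wide
  cy6 -> i7+i8 (mul+ld) 2-wide
  cy7 -> i9+i10 (mul+sub) 2-wide

CYCLES = 8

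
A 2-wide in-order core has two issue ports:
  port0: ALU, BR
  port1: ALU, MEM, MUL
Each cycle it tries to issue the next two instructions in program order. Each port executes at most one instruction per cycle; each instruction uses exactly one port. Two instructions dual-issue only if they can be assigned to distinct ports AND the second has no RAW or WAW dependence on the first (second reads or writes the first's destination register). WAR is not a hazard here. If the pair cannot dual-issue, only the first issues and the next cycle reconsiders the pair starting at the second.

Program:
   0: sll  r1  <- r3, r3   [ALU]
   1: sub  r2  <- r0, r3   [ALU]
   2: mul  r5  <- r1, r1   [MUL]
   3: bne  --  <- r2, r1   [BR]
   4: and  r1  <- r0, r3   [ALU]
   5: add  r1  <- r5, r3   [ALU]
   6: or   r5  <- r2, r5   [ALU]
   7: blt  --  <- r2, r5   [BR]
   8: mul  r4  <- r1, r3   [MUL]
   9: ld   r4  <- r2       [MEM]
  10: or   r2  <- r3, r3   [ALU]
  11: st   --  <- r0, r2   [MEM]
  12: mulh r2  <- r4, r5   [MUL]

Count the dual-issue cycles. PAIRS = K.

PAIRS = 5

#0 head=0: sll sub i0,i1 pair
#1 head=2: mul bne i2,i3 pair
#2 head=4: and i4 WAW r1
#3 head=5: add or i5,i6 pair
#4 head=7: blt mul i7,i8 pair
#5 head=9: ld or i9,i10 pair
#6 head=11: st i11 no-port MEM/MUL
#7 head=12: mulh i12 tail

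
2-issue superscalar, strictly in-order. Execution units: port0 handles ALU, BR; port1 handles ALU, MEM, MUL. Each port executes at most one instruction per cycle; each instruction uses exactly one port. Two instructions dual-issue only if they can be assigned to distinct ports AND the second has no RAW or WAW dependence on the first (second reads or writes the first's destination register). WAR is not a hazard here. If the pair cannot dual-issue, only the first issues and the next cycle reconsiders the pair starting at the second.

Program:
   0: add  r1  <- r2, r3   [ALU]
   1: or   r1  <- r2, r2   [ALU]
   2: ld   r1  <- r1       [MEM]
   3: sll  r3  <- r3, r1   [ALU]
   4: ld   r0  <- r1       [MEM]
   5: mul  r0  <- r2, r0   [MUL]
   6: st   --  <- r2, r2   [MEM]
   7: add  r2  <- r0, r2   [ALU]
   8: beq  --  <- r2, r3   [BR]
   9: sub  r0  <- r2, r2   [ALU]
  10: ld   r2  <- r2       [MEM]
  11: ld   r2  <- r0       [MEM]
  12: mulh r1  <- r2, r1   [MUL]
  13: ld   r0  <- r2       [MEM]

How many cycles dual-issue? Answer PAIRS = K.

0. add @i0  | WAW r1
1. or @i1  | RAW+WAW r1
2. ld @i2  | RAW r1
3. sll ld @i3+i4  | 2-wide
4. mul @i5  | no-port MUL/MEM
5. st add @i6+i7  | 2-wide
6. beq sub @i8+i9  | 2-wide
7. ld @i10  | no-port MEM/MEM
8. ld @i11  | no-port MEM/MUL
9. mulh @i12  | no-port MUL/MEM
10. ld @i13  | tail

PAIRS = 3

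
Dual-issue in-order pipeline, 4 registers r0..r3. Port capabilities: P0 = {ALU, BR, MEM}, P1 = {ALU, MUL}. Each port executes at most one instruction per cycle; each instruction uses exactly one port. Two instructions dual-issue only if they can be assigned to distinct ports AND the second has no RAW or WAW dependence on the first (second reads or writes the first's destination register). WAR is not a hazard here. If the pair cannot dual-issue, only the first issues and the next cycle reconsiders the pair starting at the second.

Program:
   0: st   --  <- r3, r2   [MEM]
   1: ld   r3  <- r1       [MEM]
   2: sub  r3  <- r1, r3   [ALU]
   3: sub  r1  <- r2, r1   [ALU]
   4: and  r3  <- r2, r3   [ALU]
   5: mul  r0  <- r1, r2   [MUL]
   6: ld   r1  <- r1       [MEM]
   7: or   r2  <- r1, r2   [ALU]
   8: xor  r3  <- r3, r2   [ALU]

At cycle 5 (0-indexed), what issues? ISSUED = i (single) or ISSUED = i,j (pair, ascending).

ISSUED = 7

t=0 i0:st ; no-port MEM/MEM
t=1 i1:ld ; RAW+WAW r3
t=2 i2/i3:sub;sub ; 2-wide
t=3 i4/i5:and;mul ; 2-wide
t=4 i6:ld ; RAW r1
t=5 i7:or ; RAW r2
t=6 i8:xor ; tail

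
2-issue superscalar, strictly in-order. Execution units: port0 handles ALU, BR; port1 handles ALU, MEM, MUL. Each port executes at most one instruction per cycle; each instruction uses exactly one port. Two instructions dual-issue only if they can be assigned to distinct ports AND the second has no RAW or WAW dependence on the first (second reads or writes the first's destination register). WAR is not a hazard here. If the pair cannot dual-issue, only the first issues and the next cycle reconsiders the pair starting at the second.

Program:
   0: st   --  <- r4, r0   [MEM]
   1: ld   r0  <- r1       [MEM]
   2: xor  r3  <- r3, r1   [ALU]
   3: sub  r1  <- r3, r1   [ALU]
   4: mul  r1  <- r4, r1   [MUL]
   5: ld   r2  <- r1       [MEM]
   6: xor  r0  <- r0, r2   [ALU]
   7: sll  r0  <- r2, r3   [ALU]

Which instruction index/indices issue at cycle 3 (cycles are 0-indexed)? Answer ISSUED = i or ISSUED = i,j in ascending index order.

ISSUED = 4

  cy0 -> i0 (st) no-port MEM/MEM
  cy1 -> i1/i2 (ld xor) dual
  cy2 -> i3 (sub) RAW+WAW r1
  cy3 -> i4 (mul) no-port MUL/MEM
  cy4 -> i5 (ld) RAW r2
  cy5 -> i6 (xor) WAW r0
  cy6 -> i7 (sll) tail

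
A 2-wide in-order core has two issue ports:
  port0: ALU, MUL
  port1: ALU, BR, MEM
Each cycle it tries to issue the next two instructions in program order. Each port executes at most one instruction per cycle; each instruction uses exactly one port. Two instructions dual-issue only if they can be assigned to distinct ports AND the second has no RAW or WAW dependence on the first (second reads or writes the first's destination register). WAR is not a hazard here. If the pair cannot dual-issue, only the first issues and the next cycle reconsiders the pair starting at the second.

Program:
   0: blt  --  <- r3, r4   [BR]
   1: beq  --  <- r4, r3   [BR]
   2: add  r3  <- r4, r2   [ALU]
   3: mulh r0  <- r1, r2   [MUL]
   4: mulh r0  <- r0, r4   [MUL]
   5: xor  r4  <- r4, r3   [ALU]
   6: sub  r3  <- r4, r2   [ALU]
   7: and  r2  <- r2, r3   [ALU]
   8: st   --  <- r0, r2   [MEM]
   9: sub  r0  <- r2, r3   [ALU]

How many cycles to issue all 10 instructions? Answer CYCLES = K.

#0 head=0: blt i0 no-port BR/BR
#1 head=1: beq/add i1,i2 pair
#2 head=3: mulh i3 no-port MUL/MUL
#3 head=4: mulh/xor i4,i5 pair
#4 head=6: sub i6 RAW r3
#5 head=7: and i7 RAW r2
#6 head=8: st/sub i8,i9 pair

CYCLES = 7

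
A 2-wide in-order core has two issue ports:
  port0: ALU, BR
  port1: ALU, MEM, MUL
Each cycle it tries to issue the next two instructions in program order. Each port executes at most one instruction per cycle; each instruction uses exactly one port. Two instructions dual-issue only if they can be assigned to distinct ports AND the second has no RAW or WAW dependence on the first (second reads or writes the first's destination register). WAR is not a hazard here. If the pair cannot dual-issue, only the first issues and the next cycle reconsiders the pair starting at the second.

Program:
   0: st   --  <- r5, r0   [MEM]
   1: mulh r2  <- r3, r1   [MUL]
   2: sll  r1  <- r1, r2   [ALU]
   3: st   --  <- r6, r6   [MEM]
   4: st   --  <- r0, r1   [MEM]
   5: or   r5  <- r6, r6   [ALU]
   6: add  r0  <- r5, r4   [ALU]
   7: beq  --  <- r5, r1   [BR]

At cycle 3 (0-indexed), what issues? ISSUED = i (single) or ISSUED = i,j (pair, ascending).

[0] i0  st  -- no-port MEM/MUL
[1] i1  mulh  -- RAW r2
[2] i2,i3  sll/st  -- 2-wide
[3] i4,i5  st/or  -- 2-wide
[4] i6,i7  add/beq  -- 2-wide

ISSUED = 4,5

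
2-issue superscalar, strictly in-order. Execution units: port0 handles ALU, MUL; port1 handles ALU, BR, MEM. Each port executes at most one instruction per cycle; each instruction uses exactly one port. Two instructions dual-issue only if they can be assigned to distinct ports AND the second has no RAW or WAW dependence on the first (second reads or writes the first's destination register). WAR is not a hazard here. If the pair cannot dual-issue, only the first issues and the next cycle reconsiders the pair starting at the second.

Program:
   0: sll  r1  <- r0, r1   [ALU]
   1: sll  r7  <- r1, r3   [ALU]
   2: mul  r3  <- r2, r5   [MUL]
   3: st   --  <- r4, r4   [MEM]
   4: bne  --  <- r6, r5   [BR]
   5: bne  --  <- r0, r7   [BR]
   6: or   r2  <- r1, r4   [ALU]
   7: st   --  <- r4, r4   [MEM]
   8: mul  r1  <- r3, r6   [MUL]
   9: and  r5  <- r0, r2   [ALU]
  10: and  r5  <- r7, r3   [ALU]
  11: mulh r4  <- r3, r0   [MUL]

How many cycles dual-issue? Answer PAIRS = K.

PAIRS = 4

c0: i0 sll.ALU  RAW r1
c1: i1/i2 sll.ALU mul.MUL  dual
c2: i3 st.MEM  no-port MEM/BR
c3: i4 bne.BR  no-port BR/BR
c4: i5/i6 bne.BR or.ALU  dual
c5: i7/i8 st.MEM mul.MUL  dual
c6: i9 and.ALU  WAW r5
c7: i10/i11 and.ALU mulh.MUL  dual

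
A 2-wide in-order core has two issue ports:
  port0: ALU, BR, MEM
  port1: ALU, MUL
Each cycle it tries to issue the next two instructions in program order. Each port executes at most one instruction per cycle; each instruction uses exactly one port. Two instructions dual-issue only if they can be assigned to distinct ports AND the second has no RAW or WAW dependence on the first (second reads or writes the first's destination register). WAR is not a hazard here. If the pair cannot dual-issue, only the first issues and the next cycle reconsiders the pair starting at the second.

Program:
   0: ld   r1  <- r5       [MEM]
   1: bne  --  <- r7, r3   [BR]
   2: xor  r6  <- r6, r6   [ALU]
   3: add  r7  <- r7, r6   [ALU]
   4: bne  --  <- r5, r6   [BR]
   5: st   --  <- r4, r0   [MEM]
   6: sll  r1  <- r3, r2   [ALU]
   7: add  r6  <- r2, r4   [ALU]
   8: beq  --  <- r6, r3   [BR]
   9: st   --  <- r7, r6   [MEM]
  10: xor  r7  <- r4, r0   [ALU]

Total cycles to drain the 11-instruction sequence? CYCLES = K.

CYCLES = 7

c0: i0 ld.MEM  no-port MEM/BR
c1: i1&i2 bne.BR/xor.ALU  pair
c2: i3&i4 add.ALU/bne.BR  pair
c3: i5&i6 st.MEM/sll.ALU  pair
c4: i7 add.ALU  RAW r6
c5: i8 beq.BR  no-port BR/MEM
c6: i9&i10 st.MEM/xor.ALU  pair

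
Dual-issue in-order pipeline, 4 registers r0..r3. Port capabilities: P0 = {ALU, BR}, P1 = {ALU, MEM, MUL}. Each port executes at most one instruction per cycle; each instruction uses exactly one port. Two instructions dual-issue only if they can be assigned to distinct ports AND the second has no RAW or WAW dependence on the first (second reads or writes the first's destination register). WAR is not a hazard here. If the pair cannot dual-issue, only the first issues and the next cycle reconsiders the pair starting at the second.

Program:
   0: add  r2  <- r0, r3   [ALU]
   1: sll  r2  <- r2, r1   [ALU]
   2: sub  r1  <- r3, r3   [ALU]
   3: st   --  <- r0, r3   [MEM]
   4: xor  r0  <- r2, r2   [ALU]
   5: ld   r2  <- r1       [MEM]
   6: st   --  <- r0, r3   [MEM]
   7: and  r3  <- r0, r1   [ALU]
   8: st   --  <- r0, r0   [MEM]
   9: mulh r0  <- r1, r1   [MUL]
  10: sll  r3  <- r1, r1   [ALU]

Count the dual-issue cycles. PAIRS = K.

PAIRS = 4

#0 head=0: add.ALU i0 RAW+WAW r2
#1 head=1: sll.ALU sub.ALU i1&i2 2-wide
#2 head=3: st.MEM xor.ALU i3&i4 2-wide
#3 head=5: ld.MEM i5 no-port MEM/MEM
#4 head=6: st.MEM and.ALU i6&i7 2-wide
#5 head=8: st.MEM i8 no-port MEM/MUL
#6 head=9: mulh.MUL sll.ALU i9&i10 2-wide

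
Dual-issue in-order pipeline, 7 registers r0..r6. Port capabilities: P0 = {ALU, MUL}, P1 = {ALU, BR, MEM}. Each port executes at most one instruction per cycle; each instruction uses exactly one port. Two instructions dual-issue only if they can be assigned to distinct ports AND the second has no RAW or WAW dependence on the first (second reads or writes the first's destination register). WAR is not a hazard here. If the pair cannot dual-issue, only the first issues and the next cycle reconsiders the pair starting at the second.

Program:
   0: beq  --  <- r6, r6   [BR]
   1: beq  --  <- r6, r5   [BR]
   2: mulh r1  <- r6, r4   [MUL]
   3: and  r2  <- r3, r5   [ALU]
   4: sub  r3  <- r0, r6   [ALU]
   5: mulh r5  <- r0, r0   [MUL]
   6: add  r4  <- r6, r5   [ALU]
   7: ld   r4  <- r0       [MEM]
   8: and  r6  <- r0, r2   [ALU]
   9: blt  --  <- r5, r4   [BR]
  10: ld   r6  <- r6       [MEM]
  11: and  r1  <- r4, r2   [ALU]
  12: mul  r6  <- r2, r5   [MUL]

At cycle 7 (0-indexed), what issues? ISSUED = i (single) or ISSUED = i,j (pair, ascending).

ISSUED = 10,11

#0 head=0: beq i0 no-port BR/BR
#1 head=1: beq;mulh i1+i2 pair
#2 head=3: and;sub i3+i4 pair
#3 head=5: mulh i5 RAW r5
#4 head=6: add i6 WAW r4
#5 head=7: ld;and i7+i8 pair
#6 head=9: blt i9 no-port BR/MEM
#7 head=10: ld;and i10+i11 pair
#8 head=12: mul i12 tail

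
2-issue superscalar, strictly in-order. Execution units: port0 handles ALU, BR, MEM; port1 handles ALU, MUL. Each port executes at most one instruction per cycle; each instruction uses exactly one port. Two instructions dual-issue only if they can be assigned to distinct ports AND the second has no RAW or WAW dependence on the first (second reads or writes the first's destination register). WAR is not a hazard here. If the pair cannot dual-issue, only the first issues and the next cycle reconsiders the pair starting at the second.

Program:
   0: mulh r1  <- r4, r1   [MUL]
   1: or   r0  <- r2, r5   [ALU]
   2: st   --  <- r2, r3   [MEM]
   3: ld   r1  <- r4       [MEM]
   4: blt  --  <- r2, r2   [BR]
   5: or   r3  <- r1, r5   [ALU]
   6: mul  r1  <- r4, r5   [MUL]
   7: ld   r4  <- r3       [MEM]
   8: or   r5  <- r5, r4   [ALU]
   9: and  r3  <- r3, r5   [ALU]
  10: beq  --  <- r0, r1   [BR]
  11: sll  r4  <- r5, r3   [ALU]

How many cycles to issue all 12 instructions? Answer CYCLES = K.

  cy0 -> i0/i1 (mulh;or) dual
  cy1 -> i2 (st) no-port MEM/MEM
  cy2 -> i3 (ld) no-port MEM/BR
  cy3 -> i4/i5 (blt;or) dual
  cy4 -> i6/i7 (mul;ld) dual
  cy5 -> i8 (or) RAW r5
  cy6 -> i9/i10 (and;beq) dual
  cy7 -> i11 (sll) tail

CYCLES = 8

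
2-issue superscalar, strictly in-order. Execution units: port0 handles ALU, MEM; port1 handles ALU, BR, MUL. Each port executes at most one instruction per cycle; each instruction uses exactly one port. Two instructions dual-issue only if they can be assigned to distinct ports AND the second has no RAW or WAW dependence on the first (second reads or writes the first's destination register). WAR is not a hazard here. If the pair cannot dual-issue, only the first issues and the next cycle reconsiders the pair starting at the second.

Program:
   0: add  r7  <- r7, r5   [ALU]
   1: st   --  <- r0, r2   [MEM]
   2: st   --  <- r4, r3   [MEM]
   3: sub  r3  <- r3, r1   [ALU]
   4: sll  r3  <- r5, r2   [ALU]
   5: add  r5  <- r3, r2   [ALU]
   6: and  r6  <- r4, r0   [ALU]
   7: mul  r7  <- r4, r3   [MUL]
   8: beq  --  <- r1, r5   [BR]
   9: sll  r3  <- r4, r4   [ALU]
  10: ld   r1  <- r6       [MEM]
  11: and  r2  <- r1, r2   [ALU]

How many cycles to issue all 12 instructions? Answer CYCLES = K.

CYCLES = 8

[0] i0/i1  add;st  -- 2-wide
[1] i2/i3  st;sub  -- 2-wide
[2] i4  sll  -- RAW r3
[3] i5/i6  add;and  -- 2-wide
[4] i7  mul  -- no-port MUL/BR
[5] i8/i9  beq;sll  -- 2-wide
[6] i10  ld  -- RAW r1
[7] i11  and  -- tail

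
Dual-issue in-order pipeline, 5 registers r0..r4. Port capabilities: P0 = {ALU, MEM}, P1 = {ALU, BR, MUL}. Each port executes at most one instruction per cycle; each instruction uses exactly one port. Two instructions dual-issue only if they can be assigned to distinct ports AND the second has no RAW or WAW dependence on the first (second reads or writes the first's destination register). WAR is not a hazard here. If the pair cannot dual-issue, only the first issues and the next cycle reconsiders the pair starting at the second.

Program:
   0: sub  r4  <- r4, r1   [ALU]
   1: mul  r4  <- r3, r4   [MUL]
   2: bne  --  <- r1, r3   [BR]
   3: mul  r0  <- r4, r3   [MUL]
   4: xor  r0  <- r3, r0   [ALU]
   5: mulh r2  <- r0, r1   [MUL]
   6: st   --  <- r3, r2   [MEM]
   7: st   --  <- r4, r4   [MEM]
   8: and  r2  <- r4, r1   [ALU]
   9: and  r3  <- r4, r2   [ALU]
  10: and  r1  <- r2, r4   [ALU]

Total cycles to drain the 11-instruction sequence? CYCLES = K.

CYCLES = 9

c0: i0 sub.ALU  RAW+WAW r4
c1: i1 mul.MUL  no-port MUL/BR
c2: i2 bne.BR  no-port BR/MUL
c3: i3 mul.MUL  RAW+WAW r0
c4: i4 xor.ALU  RAW r0
c5: i5 mulh.MUL  RAW r2
c6: i6 st.MEM  no-port MEM/MEM
c7: i7,i8 st.MEM/and.ALU  2-wide
c8: i9,i10 and.ALU/and.ALU  2-wide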